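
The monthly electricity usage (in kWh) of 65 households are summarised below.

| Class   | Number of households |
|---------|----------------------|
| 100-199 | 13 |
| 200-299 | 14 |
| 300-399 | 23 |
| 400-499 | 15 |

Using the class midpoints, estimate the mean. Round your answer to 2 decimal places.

311.04

Midpoints: 149.5, 249.5, 349.5, 449.5
Σfm = 13×149.5 + 14×249.5 + 23×349.5 + 15×449.5 = 20217.5
n = Σf = 65
Mean = 20217.5 / 65 = 311.0385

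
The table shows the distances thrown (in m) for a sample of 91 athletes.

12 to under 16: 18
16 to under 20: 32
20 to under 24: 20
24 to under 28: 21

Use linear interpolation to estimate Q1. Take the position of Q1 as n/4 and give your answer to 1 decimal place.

16.6

Cumulative frequencies: 18, 50, 70, 91
n = 91; position = n/4 = 22.75.
This falls in the class 16 to under 20: L = 16, F = 18, f = 32, h = 4.
Lower quartile ≈ 16 + ((22.75 − 18) / 32) × 4 = 16.5938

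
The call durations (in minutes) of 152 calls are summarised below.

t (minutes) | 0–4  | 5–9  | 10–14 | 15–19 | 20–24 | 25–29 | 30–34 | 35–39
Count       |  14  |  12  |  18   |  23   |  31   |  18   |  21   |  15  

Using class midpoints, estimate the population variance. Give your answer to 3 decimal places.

106.921

Midpoints: 2, 7, 12, 17, 22, 27, 32, 37
n = 152, Σfm = 3114, mean = 20.4868
Σfm² = 80048
Σf(m − x̄)² = Σfm² − (Σfm)²/n = 80048 − 3114²/152 = 16251.9737
Population variance = 16251.9737 / 152 = 106.9209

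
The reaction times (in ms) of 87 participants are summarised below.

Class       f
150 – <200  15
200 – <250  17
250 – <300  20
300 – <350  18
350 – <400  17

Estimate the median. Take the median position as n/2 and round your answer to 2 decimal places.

Cumulative frequencies: 15, 32, 52, 70, 87
n = 87; position = n/2 = 43.5.
This falls in the class 250 – <300: L = 250, F = 32, f = 20, h = 50.
Median ≈ 250 + ((43.5 − 32) / 20) × 50 = 278.7500

278.75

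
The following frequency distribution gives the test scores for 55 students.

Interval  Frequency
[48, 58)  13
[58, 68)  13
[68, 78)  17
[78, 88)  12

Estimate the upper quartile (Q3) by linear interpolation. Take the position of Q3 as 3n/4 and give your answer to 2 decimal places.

76.97

Cumulative frequencies: 13, 26, 43, 55
n = 55; position = 3n/4 = 41.25.
This falls in the class [68, 78): L = 68, F = 26, f = 17, h = 10.
Upper quartile ≈ 68 + ((41.25 − 26) / 17) × 10 = 76.9706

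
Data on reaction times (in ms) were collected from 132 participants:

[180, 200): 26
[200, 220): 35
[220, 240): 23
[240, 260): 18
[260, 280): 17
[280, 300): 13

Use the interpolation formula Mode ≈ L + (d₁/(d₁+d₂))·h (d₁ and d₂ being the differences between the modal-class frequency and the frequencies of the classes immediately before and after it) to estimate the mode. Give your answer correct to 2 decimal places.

208.57

Modal class: [200, 220) (highest frequency 35).
d₁ = 35 − 26 = 9, d₂ = 35 − 23 = 12
Mode ≈ 200 + (9/(9+12)) × 20 = 200 + 8.5714 = 208.5714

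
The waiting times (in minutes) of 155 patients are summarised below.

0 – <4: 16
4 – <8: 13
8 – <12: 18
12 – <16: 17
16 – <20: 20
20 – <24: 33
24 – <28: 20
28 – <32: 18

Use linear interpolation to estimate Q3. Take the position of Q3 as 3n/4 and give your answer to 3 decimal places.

Cumulative frequencies: 16, 29, 47, 64, 84, 117, 137, 155
n = 155; position = 3n/4 = 116.25.
This falls in the class 20 – <24: L = 20, F = 84, f = 33, h = 4.
Upper quartile ≈ 20 + ((116.25 − 84) / 33) × 4 = 23.9091

23.909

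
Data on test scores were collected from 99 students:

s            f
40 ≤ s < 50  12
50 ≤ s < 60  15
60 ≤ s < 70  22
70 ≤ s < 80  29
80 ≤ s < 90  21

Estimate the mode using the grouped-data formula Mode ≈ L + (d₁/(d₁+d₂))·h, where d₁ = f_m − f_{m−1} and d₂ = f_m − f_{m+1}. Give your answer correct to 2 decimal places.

Modal class: 70 ≤ s < 80 (highest frequency 29).
d₁ = 29 − 22 = 7, d₂ = 29 − 21 = 8
Mode ≈ 70 + (7/(7+8)) × 10 = 70 + 4.6667 = 74.6667

74.67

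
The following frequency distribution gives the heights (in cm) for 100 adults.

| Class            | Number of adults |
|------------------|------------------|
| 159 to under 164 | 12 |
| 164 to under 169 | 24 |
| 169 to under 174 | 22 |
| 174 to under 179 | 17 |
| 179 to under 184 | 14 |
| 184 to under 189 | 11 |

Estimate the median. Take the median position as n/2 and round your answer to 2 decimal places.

172.18

Cumulative frequencies: 12, 36, 58, 75, 89, 100
n = 100; position = n/2 = 50.
This falls in the class 169 to under 174: L = 169, F = 36, f = 22, h = 5.
Median ≈ 169 + ((50 − 36) / 22) × 5 = 172.1818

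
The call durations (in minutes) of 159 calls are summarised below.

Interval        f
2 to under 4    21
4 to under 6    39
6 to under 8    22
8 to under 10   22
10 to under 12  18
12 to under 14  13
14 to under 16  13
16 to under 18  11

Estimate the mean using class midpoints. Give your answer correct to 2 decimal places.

Midpoints: 3, 5, 7, 9, 11, 13, 15, 17
Σfm = 21×3 + 39×5 + 22×7 + 22×9 + 18×11 + 13×13 + 13×15 + 11×17 = 1359
n = Σf = 159
Mean = 1359 / 159 = 8.5472

8.55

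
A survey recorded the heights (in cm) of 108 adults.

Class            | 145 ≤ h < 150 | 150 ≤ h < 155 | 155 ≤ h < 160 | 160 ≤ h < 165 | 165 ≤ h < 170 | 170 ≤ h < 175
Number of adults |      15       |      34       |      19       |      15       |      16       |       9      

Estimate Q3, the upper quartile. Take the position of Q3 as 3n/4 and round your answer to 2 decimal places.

Cumulative frequencies: 15, 49, 68, 83, 99, 108
n = 108; position = 3n/4 = 81.
This falls in the class 160 ≤ h < 165: L = 160, F = 68, f = 15, h = 5.
Upper quartile ≈ 160 + ((81 − 68) / 15) × 5 = 164.3333

164.33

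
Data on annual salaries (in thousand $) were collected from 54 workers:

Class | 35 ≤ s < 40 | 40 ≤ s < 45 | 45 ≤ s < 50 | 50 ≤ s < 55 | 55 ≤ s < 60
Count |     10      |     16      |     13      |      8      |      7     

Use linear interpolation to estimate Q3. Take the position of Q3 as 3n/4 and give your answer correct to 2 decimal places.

50.94

Cumulative frequencies: 10, 26, 39, 47, 54
n = 54; position = 3n/4 = 40.5.
This falls in the class 50 ≤ s < 55: L = 50, F = 39, f = 8, h = 5.
Upper quartile ≈ 50 + ((40.5 − 39) / 8) × 5 = 50.9375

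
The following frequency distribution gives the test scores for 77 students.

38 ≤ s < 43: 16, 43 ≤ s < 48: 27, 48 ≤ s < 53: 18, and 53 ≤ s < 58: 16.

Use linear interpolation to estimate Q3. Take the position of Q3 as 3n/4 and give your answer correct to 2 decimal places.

Cumulative frequencies: 16, 43, 61, 77
n = 77; position = 3n/4 = 57.75.
This falls in the class 48 ≤ s < 53: L = 48, F = 43, f = 18, h = 5.
Upper quartile ≈ 48 + ((57.75 − 43) / 18) × 5 = 52.0972

52.10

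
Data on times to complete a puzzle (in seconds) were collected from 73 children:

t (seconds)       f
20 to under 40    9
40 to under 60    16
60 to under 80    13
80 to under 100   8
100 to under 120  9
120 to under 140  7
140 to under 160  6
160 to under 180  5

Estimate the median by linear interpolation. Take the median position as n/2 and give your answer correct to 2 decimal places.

77.69

Cumulative frequencies: 9, 25, 38, 46, 55, 62, 68, 73
n = 73; position = n/2 = 36.5.
This falls in the class 60 to under 80: L = 60, F = 25, f = 13, h = 20.
Median ≈ 60 + ((36.5 − 25) / 13) × 20 = 77.6923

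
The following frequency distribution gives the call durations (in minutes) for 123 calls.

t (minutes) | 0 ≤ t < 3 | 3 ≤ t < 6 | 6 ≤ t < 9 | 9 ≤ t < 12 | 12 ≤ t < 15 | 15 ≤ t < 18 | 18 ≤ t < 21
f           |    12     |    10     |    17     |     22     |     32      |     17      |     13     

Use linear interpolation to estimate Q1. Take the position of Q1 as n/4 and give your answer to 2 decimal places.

Cumulative frequencies: 12, 22, 39, 61, 93, 110, 123
n = 123; position = n/4 = 30.75.
This falls in the class 6 ≤ t < 9: L = 6, F = 22, f = 17, h = 3.
Lower quartile ≈ 6 + ((30.75 − 22) / 17) × 3 = 7.5441

7.54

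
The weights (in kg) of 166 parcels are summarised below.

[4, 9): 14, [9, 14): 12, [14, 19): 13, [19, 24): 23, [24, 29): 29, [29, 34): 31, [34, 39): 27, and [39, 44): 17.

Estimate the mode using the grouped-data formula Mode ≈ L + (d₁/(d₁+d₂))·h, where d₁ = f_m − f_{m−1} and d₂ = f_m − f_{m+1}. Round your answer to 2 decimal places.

Modal class: [29, 34) (highest frequency 31).
d₁ = 31 − 29 = 2, d₂ = 31 − 27 = 4
Mode ≈ 29 + (2/(2+4)) × 5 = 29 + 1.6667 = 30.6667

30.67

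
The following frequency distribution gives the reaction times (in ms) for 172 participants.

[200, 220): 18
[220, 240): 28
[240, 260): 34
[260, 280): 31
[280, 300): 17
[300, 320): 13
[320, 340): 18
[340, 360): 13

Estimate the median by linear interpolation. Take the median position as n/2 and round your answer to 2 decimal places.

Cumulative frequencies: 18, 46, 80, 111, 128, 141, 159, 172
n = 172; position = n/2 = 86.
This falls in the class [260, 280): L = 260, F = 80, f = 31, h = 20.
Median ≈ 260 + ((86 − 80) / 31) × 20 = 263.8710

263.87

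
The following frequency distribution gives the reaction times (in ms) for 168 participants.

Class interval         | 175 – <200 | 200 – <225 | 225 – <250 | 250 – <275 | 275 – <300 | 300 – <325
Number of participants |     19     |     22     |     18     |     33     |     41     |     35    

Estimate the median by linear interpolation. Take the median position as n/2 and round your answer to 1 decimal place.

268.9

Cumulative frequencies: 19, 41, 59, 92, 133, 168
n = 168; position = n/2 = 84.
This falls in the class 250 – <275: L = 250, F = 59, f = 33, h = 25.
Median ≈ 250 + ((84 − 59) / 33) × 25 = 268.9394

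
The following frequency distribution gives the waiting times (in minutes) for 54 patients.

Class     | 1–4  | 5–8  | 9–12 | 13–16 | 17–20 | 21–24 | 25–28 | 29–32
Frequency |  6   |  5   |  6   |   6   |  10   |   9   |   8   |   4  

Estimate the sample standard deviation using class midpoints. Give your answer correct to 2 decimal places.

8.52

Midpoints: 2.5, 6.5, 10.5, 14.5, 18.5, 22.5, 26.5, 30.5
n = 54, Σfm = 919, mean = 17.0185
Σfm² = 19489.5
Σf(m − x̄)² = Σfm² − (Σfm)²/n = 19489.5 − 919²/54 = 3849.4815
Sample variance = 3849.4815 / 53 = 72.6317
Standard deviation = √72.6317 = 8.5224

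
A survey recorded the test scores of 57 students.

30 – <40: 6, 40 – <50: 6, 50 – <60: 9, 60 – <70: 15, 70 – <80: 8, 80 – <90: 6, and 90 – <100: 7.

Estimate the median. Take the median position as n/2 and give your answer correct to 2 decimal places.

Cumulative frequencies: 6, 12, 21, 36, 44, 50, 57
n = 57; position = n/2 = 28.5.
This falls in the class 60 – <70: L = 60, F = 21, f = 15, h = 10.
Median ≈ 60 + ((28.5 − 21) / 15) × 10 = 65.0000

65.00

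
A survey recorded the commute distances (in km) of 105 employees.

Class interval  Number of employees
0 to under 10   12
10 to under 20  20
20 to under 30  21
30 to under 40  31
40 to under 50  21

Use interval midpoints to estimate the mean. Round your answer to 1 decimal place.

Midpoints: 5, 15, 25, 35, 45
Σfm = 12×5 + 20×15 + 21×25 + 31×35 + 21×45 = 2915
n = Σf = 105
Mean = 2915 / 105 = 27.7619

27.8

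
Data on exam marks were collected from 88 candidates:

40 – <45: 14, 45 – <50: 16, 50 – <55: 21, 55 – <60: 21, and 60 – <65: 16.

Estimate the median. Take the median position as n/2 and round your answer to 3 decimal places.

53.333

Cumulative frequencies: 14, 30, 51, 72, 88
n = 88; position = n/2 = 44.
This falls in the class 50 – <55: L = 50, F = 30, f = 21, h = 5.
Median ≈ 50 + ((44 − 30) / 21) × 5 = 53.3333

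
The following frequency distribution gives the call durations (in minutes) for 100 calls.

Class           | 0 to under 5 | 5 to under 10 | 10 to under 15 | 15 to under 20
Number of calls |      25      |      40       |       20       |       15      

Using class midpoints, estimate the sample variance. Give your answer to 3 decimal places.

24.937

Midpoints: 2.5, 7.5, 12.5, 17.5
n = 100, Σfm = 875, mean = 8.7500
Σfm² = 10125
Σf(m − x̄)² = Σfm² − (Σfm)²/n = 10125 − 875²/100 = 2468.7500
Sample variance = 2468.7500 / 99 = 24.9369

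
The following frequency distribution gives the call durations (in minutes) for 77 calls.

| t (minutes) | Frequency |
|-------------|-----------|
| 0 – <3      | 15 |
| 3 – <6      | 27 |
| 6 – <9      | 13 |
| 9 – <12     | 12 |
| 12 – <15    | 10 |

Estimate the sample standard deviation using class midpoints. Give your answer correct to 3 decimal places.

3.937

Midpoints: 1.5, 4.5, 7.5, 10.5, 13.5
n = 77, Σfm = 502.5, mean = 6.5260
Σfm² = 4457.25
Σf(m − x̄)² = Σfm² − (Σfm)²/n = 4457.25 − 502.5²/77 = 1177.9481
Sample variance = 1177.9481 / 76 = 15.4993
Standard deviation = √15.4993 = 3.9369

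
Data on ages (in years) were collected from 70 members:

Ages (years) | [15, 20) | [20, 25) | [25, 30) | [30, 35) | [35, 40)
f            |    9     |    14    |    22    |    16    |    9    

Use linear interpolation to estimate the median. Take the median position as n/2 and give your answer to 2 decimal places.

Cumulative frequencies: 9, 23, 45, 61, 70
n = 70; position = n/2 = 35.
This falls in the class [25, 30): L = 25, F = 23, f = 22, h = 5.
Median ≈ 25 + ((35 − 23) / 22) × 5 = 27.7273

27.73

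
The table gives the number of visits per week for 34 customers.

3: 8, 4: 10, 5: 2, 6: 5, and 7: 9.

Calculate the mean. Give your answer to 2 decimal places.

4.91

Values: 3, 4, 5, 6, 7
Σfx = 8×3 + 10×4 + 2×5 + 5×6 + 9×7 = 167
n = Σf = 34
Mean = 167 / 34 = 4.9118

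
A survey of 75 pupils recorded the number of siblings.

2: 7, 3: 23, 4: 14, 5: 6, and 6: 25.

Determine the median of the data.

4

Cumulative frequencies: 7, 30, 44, 50, 75
n = 75, so the median is the value in position (n+1)/2 = 38.
Position 38 falls at value 4.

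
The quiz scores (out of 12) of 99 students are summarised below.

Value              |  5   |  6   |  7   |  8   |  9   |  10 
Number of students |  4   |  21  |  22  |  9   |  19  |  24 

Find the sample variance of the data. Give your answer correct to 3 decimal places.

2.614

Values: 5, 6, 7, 8, 9, 10
n = 99, Σfx = 783, mean = 7.9091
Σfx² = 6449
Σf(x − x̄)² = Σfx² − (Σfx)²/n = 6449 − 783²/99 = 256.1818
Sample variance = 256.1818 / 98 = 2.6141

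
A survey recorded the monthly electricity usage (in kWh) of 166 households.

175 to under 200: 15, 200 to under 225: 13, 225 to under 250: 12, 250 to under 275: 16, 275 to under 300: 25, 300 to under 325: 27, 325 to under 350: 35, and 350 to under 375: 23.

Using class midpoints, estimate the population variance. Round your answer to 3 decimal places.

2976.688

Midpoints: 187.5, 212.5, 237.5, 262.5, 287.5, 312.5, 337.5, 362.5
n = 166, Σfm = 48400, mean = 291.5663
Σfm² = 14605937.5
Σf(m − x̄)² = Σfm² − (Σfm)²/n = 14605937.5 − 48400²/166 = 494130.2711
Population variance = 494130.2711 / 166 = 2976.6884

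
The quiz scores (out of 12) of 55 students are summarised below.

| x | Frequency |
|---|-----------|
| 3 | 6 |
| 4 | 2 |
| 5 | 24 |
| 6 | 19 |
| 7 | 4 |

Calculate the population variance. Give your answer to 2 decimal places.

Values: 3, 4, 5, 6, 7
n = 55, Σfx = 288, mean = 5.2364
Σfx² = 1566
Σf(x − x̄)² = Σfx² − (Σfx)²/n = 1566 − 288²/55 = 57.9273
Population variance = 57.9273 / 55 = 1.0532

1.05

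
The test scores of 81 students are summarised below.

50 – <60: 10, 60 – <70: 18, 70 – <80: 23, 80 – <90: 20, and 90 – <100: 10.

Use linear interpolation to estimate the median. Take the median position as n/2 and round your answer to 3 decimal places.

75.435

Cumulative frequencies: 10, 28, 51, 71, 81
n = 81; position = n/2 = 40.5.
This falls in the class 70 – <80: L = 70, F = 28, f = 23, h = 10.
Median ≈ 70 + ((40.5 − 28) / 23) × 10 = 75.4348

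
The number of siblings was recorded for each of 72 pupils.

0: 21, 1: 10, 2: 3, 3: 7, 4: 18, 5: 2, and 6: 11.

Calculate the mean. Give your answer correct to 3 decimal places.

2.569

Values: 0, 1, 2, 3, 4, 5, 6
Σfx = 21×0 + 10×1 + 3×2 + 7×3 + 18×4 + 2×5 + 11×6 = 185
n = Σf = 72
Mean = 185 / 72 = 2.5694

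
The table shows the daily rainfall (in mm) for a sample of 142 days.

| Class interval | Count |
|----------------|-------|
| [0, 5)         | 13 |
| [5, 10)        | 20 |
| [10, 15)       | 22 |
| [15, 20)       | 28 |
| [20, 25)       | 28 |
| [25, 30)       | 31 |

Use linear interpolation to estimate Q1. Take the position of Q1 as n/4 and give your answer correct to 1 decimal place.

Cumulative frequencies: 13, 33, 55, 83, 111, 142
n = 142; position = n/4 = 35.5.
This falls in the class [10, 15): L = 10, F = 33, f = 22, h = 5.
Lower quartile ≈ 10 + ((35.5 − 33) / 22) × 5 = 10.5682

10.6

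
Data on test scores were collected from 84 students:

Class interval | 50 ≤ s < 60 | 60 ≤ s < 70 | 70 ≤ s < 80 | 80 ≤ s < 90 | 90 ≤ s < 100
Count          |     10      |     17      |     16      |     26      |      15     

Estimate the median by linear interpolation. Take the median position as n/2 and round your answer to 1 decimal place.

79.4

Cumulative frequencies: 10, 27, 43, 69, 84
n = 84; position = n/2 = 42.
This falls in the class 70 ≤ s < 80: L = 70, F = 27, f = 16, h = 10.
Median ≈ 70 + ((42 − 27) / 16) × 10 = 79.3750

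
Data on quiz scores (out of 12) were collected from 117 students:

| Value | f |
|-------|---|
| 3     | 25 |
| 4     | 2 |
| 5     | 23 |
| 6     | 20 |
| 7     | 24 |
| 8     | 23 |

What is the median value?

Cumulative frequencies: 25, 27, 50, 70, 94, 117
n = 117, so the median is the value in position (n+1)/2 = 59.
Position 59 falls at value 6.

6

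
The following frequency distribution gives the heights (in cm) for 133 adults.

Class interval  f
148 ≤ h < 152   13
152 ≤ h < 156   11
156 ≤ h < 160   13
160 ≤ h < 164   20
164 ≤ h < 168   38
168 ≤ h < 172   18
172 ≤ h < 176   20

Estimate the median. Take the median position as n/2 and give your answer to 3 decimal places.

Cumulative frequencies: 13, 24, 37, 57, 95, 113, 133
n = 133; position = n/2 = 66.5.
This falls in the class 164 ≤ h < 168: L = 164, F = 57, f = 38, h = 4.
Median ≈ 164 + ((66.5 − 57) / 38) × 4 = 165.0000

165.000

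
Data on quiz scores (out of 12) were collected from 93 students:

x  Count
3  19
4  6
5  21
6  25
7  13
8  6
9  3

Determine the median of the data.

6

Cumulative frequencies: 19, 25, 46, 71, 84, 90, 93
n = 93, so the median is the value in position (n+1)/2 = 47.
Position 47 falls at value 6.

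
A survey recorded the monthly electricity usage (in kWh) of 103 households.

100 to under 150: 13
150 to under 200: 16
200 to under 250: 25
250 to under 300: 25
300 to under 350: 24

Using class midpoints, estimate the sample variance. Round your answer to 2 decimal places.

Midpoints: 125, 175, 225, 275, 325
n = 103, Σfm = 24725, mean = 240.0485
Σfm² = 6384375
Σf(m − x̄)² = Σfm² − (Σfm)²/n = 6384375 − 24725²/103 = 449174.7573
Sample variance = 449174.7573 / 102 = 4403.6741

4403.67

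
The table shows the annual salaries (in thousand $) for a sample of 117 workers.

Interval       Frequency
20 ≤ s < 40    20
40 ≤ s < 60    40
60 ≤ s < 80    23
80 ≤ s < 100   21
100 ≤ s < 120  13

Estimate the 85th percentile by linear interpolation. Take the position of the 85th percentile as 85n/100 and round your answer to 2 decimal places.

Cumulative frequencies: 20, 60, 83, 104, 117
n = 117; position = 85n/100 = 99.45.
This falls in the class 80 ≤ s < 100: L = 80, F = 83, f = 21, h = 20.
85th percentile ≈ 80 + ((99.45 − 83) / 21) × 20 = 95.6667

95.67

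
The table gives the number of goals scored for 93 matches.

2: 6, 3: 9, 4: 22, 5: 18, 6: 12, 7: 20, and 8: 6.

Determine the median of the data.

5

Cumulative frequencies: 6, 15, 37, 55, 67, 87, 93
n = 93, so the median is the value in position (n+1)/2 = 47.
Position 47 falls at value 5.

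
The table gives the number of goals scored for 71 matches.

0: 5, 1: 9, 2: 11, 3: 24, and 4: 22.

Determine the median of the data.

Cumulative frequencies: 5, 14, 25, 49, 71
n = 71, so the median is the value in position (n+1)/2 = 36.
Position 36 falls at value 3.

3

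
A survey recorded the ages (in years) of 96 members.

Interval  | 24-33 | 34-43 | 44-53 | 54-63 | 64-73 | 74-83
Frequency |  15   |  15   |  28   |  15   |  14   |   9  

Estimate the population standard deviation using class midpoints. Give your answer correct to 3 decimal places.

Midpoints: 28.5, 38.5, 48.5, 58.5, 68.5, 78.5
n = 96, Σfm = 4906, mean = 51.1042
Σfm² = 272766
Σf(m − x̄)² = Σfm² − (Σfm)²/n = 272766 − 4906²/96 = 22048.9583
Population variance = 22048.9583 / 96 = 229.6766
Standard deviation = √229.6766 = 15.1551

15.155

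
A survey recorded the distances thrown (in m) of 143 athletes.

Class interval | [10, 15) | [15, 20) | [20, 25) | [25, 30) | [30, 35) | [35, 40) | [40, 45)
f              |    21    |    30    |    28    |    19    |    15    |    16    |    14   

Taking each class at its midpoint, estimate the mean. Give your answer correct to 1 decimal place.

25.3

Midpoints: 12.5, 17.5, 22.5, 27.5, 32.5, 37.5, 42.5
Σfm = 21×12.5 + 30×17.5 + 28×22.5 + 19×27.5 + 15×32.5 + 16×37.5 + 14×42.5 = 3622.5
n = Σf = 143
Mean = 3622.5 / 143 = 25.3322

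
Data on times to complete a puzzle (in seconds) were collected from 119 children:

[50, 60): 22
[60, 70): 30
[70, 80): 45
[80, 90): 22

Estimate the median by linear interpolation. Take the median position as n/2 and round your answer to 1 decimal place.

Cumulative frequencies: 22, 52, 97, 119
n = 119; position = n/2 = 59.5.
This falls in the class [70, 80): L = 70, F = 52, f = 45, h = 10.
Median ≈ 70 + ((59.5 − 52) / 45) × 10 = 71.6667

71.7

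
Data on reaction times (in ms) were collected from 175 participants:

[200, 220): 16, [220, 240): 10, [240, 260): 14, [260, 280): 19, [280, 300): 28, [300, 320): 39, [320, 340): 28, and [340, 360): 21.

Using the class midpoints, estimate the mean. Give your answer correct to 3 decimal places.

Midpoints: 210, 230, 250, 270, 290, 310, 330, 350
Σfm = 16×210 + 10×230 + 14×250 + 19×270 + 28×290 + 39×310 + 28×330 + 21×350 = 51090
n = Σf = 175
Mean = 51090 / 175 = 291.9429

291.943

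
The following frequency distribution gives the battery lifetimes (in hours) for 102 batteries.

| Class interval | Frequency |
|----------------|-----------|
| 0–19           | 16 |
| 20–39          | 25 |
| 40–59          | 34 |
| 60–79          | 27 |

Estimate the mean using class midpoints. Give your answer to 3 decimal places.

43.618

Midpoints: 9.5, 29.5, 49.5, 69.5
Σfm = 16×9.5 + 25×29.5 + 34×49.5 + 27×69.5 = 4449
n = Σf = 102
Mean = 4449 / 102 = 43.6176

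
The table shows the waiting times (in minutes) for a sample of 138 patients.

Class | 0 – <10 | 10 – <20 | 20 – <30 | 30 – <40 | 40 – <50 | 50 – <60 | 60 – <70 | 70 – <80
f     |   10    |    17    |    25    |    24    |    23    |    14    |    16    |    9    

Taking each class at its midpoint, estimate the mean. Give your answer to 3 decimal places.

38.333

Midpoints: 5, 15, 25, 35, 45, 55, 65, 75
Σfm = 10×5 + 17×15 + 25×25 + 24×35 + 23×45 + 14×55 + 16×65 + 9×75 = 5290
n = Σf = 138
Mean = 5290 / 138 = 38.3333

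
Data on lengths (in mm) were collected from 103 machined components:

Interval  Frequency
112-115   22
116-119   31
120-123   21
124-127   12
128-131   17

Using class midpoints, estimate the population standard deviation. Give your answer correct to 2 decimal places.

Midpoints: 113.5, 117.5, 121.5, 125.5, 129.5
n = 103, Σfm = 12398.5, mean = 120.3738
Σfm² = 1495507.75
Σf(m − x̄)² = Σfm² − (Σfm)²/n = 1495507.75 − 12398.5²/103 = 3053.3592
Population variance = 3053.3592 / 103 = 29.6443
Standard deviation = √29.6443 = 5.4447

5.44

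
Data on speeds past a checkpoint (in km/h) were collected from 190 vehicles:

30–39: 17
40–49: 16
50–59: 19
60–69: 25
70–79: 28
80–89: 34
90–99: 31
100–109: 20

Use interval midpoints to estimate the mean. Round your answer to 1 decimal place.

73.3

Midpoints: 34.5, 44.5, 54.5, 64.5, 74.5, 84.5, 94.5, 104.5
Σfm = 17×34.5 + 16×44.5 + 19×54.5 + 25×64.5 + 28×74.5 + 34×84.5 + 31×94.5 + 20×104.5 = 13925
n = Σf = 190
Mean = 13925 / 190 = 73.2895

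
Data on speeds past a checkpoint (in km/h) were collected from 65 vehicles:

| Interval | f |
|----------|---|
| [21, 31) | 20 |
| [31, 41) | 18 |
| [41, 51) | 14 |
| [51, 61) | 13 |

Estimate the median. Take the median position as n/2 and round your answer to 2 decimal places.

Cumulative frequencies: 20, 38, 52, 65
n = 65; position = n/2 = 32.5.
This falls in the class [31, 41): L = 31, F = 20, f = 18, h = 10.
Median ≈ 31 + ((32.5 − 20) / 18) × 10 = 37.9444

37.94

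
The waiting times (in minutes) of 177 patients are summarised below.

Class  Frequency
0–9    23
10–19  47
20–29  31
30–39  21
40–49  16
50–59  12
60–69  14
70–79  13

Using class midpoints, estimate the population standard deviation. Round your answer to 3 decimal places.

21.308

Midpoints: 4.5, 14.5, 24.5, 34.5, 44.5, 54.5, 64.5, 74.5
n = 177, Σfm = 5506.5, mean = 31.1102
Σfm² = 251674.25
Σf(m − x̄)² = Σfm² − (Σfm)²/n = 251674.25 − 5506.5²/177 = 80366.1017
Population variance = 80366.1017 / 177 = 454.0458
Standard deviation = √454.0458 = 21.3083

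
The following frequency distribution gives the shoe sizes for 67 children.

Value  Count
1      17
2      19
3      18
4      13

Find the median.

Cumulative frequencies: 17, 36, 54, 67
n = 67, so the median is the value in position (n+1)/2 = 34.
Position 34 falls at value 2.

2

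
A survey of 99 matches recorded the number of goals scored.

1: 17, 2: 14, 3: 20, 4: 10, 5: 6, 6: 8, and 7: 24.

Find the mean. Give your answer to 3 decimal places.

Values: 1, 2, 3, 4, 5, 6, 7
Σfx = 17×1 + 14×2 + 20×3 + 10×4 + 6×5 + 8×6 + 24×7 = 391
n = Σf = 99
Mean = 391 / 99 = 3.9495

3.949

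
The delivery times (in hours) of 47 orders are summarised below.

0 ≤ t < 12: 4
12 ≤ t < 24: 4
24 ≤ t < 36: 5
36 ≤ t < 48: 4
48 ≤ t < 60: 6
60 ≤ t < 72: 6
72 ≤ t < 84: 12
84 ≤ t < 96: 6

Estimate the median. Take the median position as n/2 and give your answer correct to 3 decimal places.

Cumulative frequencies: 4, 8, 13, 17, 23, 29, 41, 47
n = 47; position = n/2 = 23.5.
This falls in the class 60 ≤ t < 72: L = 60, F = 23, f = 6, h = 12.
Median ≈ 60 + ((23.5 − 23) / 6) × 12 = 61.0000

61.000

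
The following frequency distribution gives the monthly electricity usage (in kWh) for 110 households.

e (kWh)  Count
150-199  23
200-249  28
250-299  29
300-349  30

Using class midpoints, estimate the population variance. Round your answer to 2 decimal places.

3009.09

Midpoints: 174.5, 224.5, 274.5, 324.5
n = 110, Σfm = 27995, mean = 254.5000
Σfm² = 7455727.5
Σf(m − x̄)² = Σfm² − (Σfm)²/n = 7455727.5 − 27995²/110 = 331000.0000
Population variance = 331000.0000 / 110 = 3009.0909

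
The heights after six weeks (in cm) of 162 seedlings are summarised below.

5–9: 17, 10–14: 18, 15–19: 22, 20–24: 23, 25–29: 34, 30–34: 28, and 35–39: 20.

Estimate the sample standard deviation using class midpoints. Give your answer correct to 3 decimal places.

9.347

Midpoints: 7, 12, 17, 22, 27, 32, 37
n = 162, Σfm = 3769, mean = 23.2654
Σfm² = 101753
Σf(m − x̄)² = Σfm² − (Σfm)²/n = 101753 − 3769²/162 = 14065.5864
Sample variance = 14065.5864 / 161 = 87.3639
Standard deviation = √87.3639 = 9.3469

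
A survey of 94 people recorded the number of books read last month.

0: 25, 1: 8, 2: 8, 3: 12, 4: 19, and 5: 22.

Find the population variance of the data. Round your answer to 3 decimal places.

Values: 0, 1, 2, 3, 4, 5
n = 94, Σfx = 246, mean = 2.6170
Σfx² = 1002
Σf(x − x̄)² = Σfx² − (Σfx)²/n = 1002 − 246²/94 = 358.2128
Population variance = 358.2128 / 94 = 3.8108

3.811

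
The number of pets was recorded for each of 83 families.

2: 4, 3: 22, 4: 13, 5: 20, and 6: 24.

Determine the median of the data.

Cumulative frequencies: 4, 26, 39, 59, 83
n = 83, so the median is the value in position (n+1)/2 = 42.
Position 42 falls at value 5.

5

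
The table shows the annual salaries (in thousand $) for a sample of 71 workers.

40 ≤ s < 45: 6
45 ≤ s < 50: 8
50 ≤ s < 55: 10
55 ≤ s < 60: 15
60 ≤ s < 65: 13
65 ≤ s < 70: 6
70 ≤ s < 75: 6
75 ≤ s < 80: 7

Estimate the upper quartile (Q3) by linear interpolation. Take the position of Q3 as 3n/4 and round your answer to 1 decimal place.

66.0

Cumulative frequencies: 6, 14, 24, 39, 52, 58, 64, 71
n = 71; position = 3n/4 = 53.25.
This falls in the class 65 ≤ s < 70: L = 65, F = 52, f = 6, h = 5.
Upper quartile ≈ 65 + ((53.25 − 52) / 6) × 5 = 66.0417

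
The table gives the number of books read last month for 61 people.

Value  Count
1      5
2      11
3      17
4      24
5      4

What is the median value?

3

Cumulative frequencies: 5, 16, 33, 57, 61
n = 61, so the median is the value in position (n+1)/2 = 31.
Position 31 falls at value 3.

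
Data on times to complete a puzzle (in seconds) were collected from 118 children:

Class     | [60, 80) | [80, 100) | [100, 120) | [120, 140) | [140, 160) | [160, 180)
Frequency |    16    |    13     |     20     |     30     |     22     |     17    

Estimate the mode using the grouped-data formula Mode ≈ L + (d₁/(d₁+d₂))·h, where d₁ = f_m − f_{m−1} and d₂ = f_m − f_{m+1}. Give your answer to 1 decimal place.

131.1

Modal class: [120, 140) (highest frequency 30).
d₁ = 30 − 20 = 10, d₂ = 30 − 22 = 8
Mode ≈ 120 + (10/(10+8)) × 20 = 120 + 11.1111 = 131.1111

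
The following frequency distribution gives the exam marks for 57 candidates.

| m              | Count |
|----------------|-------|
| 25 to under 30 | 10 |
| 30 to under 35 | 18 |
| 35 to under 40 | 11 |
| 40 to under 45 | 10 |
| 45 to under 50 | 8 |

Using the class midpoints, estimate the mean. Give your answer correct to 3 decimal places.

Midpoints: 27.5, 32.5, 37.5, 42.5, 47.5
Σfm = 10×27.5 + 18×32.5 + 11×37.5 + 10×42.5 + 8×47.5 = 2077.5
n = Σf = 57
Mean = 2077.5 / 57 = 36.4474

36.447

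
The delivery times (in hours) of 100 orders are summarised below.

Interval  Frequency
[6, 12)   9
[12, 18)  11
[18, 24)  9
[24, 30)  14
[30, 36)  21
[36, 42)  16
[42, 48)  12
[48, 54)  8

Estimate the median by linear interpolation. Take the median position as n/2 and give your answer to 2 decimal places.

32.00

Cumulative frequencies: 9, 20, 29, 43, 64, 80, 92, 100
n = 100; position = n/2 = 50.
This falls in the class [30, 36): L = 30, F = 43, f = 21, h = 6.
Median ≈ 30 + ((50 − 43) / 21) × 6 = 32.0000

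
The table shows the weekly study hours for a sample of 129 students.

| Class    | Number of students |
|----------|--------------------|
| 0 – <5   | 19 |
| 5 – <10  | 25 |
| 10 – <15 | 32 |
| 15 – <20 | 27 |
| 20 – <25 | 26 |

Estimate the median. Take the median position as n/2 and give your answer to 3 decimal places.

Cumulative frequencies: 19, 44, 76, 103, 129
n = 129; position = n/2 = 64.5.
This falls in the class 10 – <15: L = 10, F = 44, f = 32, h = 5.
Median ≈ 10 + ((64.5 − 44) / 32) × 5 = 13.2031

13.203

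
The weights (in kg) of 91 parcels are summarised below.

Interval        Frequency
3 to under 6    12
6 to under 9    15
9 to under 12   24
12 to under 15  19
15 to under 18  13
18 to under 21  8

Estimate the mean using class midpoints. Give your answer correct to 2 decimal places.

Midpoints: 4.5, 7.5, 10.5, 13.5, 16.5, 19.5
Σfm = 12×4.5 + 15×7.5 + 24×10.5 + 19×13.5 + 13×16.5 + 8×19.5 = 1045.5
n = Σf = 91
Mean = 1045.5 / 91 = 11.4890

11.49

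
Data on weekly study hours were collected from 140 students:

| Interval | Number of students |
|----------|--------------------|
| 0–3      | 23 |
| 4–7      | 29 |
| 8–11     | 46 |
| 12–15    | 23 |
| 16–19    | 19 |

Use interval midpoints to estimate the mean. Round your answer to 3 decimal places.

9.100

Midpoints: 1.5, 5.5, 9.5, 13.5, 17.5
Σfm = 23×1.5 + 29×5.5 + 46×9.5 + 23×13.5 + 19×17.5 = 1274
n = Σf = 140
Mean = 1274 / 140 = 9.1000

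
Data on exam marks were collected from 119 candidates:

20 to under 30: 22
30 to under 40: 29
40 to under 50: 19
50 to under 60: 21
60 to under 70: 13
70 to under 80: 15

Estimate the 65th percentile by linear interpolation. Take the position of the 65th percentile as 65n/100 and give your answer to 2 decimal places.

Cumulative frequencies: 22, 51, 70, 91, 104, 119
n = 119; position = 65n/100 = 77.35.
This falls in the class 50 to under 60: L = 50, F = 70, f = 21, h = 10.
65th percentile ≈ 50 + ((77.35 − 70) / 21) × 10 = 53.5000

53.50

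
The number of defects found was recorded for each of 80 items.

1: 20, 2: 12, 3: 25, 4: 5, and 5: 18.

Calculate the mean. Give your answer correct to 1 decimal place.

2.9

Values: 1, 2, 3, 4, 5
Σfx = 20×1 + 12×2 + 25×3 + 5×4 + 18×5 = 229
n = Σf = 80
Mean = 229 / 80 = 2.8625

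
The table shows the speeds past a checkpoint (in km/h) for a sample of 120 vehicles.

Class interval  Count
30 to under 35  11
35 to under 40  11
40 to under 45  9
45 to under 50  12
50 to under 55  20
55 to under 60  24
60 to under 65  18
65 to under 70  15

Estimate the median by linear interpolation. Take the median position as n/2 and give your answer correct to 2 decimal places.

Cumulative frequencies: 11, 22, 31, 43, 63, 87, 105, 120
n = 120; position = n/2 = 60.
This falls in the class 50 to under 55: L = 50, F = 43, f = 20, h = 5.
Median ≈ 50 + ((60 − 43) / 20) × 5 = 54.2500

54.25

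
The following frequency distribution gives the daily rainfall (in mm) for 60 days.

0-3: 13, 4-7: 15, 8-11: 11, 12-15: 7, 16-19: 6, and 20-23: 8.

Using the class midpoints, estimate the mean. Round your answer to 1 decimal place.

Midpoints: 1.5, 5.5, 9.5, 13.5, 17.5, 21.5
Σfm = 13×1.5 + 15×5.5 + 11×9.5 + 7×13.5 + 6×17.5 + 8×21.5 = 578
n = Σf = 60
Mean = 578 / 60 = 9.6333

9.6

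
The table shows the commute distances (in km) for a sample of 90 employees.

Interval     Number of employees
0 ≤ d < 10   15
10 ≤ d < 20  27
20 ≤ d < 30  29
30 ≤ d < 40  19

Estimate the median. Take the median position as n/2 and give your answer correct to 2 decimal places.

Cumulative frequencies: 15, 42, 71, 90
n = 90; position = n/2 = 45.
This falls in the class 20 ≤ d < 30: L = 20, F = 42, f = 29, h = 10.
Median ≈ 20 + ((45 − 42) / 29) × 10 = 21.0345

21.03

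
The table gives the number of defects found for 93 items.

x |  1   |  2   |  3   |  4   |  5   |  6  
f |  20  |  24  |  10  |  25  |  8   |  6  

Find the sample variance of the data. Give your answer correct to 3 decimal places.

Values: 1, 2, 3, 4, 5, 6
n = 93, Σfx = 274, mean = 2.9462
Σfx² = 1022
Σf(x − x̄)² = Σfx² − (Σfx)²/n = 1022 − 274²/93 = 214.7312
Sample variance = 214.7312 / 92 = 2.3340

2.334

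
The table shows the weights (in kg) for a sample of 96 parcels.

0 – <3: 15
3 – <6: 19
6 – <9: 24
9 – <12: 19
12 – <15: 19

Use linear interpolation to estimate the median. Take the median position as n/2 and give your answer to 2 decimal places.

Cumulative frequencies: 15, 34, 58, 77, 96
n = 96; position = n/2 = 48.
This falls in the class 6 – <9: L = 6, F = 34, f = 24, h = 3.
Median ≈ 6 + ((48 − 34) / 24) × 3 = 7.7500

7.75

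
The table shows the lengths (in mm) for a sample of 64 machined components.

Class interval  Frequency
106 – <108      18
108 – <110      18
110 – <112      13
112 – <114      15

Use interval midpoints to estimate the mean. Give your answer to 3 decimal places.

Midpoints: 107, 109, 111, 113
Σfm = 18×107 + 18×109 + 13×111 + 15×113 = 7026
n = Σf = 64
Mean = 7026 / 64 = 109.7812

109.781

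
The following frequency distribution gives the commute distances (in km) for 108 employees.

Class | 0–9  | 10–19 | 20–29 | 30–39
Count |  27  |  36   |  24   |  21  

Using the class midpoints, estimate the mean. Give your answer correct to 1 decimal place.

18.1

Midpoints: 4.5, 14.5, 24.5, 34.5
Σfm = 27×4.5 + 36×14.5 + 24×24.5 + 21×34.5 = 1956
n = Σf = 108
Mean = 1956 / 108 = 18.1111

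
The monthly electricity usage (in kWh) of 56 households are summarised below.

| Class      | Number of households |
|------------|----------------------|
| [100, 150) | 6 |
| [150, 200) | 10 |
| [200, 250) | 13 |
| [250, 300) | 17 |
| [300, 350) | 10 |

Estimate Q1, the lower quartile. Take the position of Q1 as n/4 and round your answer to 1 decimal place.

190.0

Cumulative frequencies: 6, 16, 29, 46, 56
n = 56; position = n/4 = 14.
This falls in the class [150, 200): L = 150, F = 6, f = 10, h = 50.
Lower quartile ≈ 150 + ((14 − 6) / 10) × 50 = 190.0000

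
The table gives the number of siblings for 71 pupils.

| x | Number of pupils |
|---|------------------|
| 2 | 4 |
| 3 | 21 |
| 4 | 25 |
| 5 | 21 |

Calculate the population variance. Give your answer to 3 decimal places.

0.804

Values: 2, 3, 4, 5
n = 71, Σfx = 276, mean = 3.8873
Σfx² = 1130
Σf(x − x̄)² = Σfx² − (Σfx)²/n = 1130 − 276²/71 = 57.0986
Population variance = 57.0986 / 71 = 0.8042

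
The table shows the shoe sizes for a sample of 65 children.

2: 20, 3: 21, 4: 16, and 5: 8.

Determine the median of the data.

3

Cumulative frequencies: 20, 41, 57, 65
n = 65, so the median is the value in position (n+1)/2 = 33.
Position 33 falls at value 3.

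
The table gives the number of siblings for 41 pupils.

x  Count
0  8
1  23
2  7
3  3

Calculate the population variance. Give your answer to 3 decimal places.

Values: 0, 1, 2, 3
n = 41, Σfx = 46, mean = 1.1220
Σfx² = 78
Σf(x − x̄)² = Σfx² − (Σfx)²/n = 78 − 46²/41 = 26.3902
Population variance = 26.3902 / 41 = 0.6437

0.644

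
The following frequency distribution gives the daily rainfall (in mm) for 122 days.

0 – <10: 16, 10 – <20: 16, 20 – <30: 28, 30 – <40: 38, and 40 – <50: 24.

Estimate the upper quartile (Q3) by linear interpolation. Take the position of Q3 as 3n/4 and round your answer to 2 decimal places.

38.29

Cumulative frequencies: 16, 32, 60, 98, 122
n = 122; position = 3n/4 = 91.5.
This falls in the class 30 – <40: L = 30, F = 60, f = 38, h = 10.
Upper quartile ≈ 30 + ((91.5 − 60) / 38) × 10 = 38.2895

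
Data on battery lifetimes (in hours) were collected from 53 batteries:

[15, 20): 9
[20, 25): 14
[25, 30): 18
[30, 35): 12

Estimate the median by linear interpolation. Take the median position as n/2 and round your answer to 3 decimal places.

Cumulative frequencies: 9, 23, 41, 53
n = 53; position = n/2 = 26.5.
This falls in the class [25, 30): L = 25, F = 23, f = 18, h = 5.
Median ≈ 25 + ((26.5 − 23) / 18) × 5 = 25.9722

25.972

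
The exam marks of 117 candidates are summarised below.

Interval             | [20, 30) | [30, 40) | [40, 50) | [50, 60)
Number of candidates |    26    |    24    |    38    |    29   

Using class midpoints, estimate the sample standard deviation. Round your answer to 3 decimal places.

10.912

Midpoints: 25, 35, 45, 55
n = 117, Σfm = 4795, mean = 40.9829
Σfm² = 210325
Σf(m − x̄)² = Σfm² − (Σfm)²/n = 210325 − 4795²/117 = 13811.9658
Sample variance = 13811.9658 / 116 = 119.0687
Standard deviation = √119.0687 = 10.9119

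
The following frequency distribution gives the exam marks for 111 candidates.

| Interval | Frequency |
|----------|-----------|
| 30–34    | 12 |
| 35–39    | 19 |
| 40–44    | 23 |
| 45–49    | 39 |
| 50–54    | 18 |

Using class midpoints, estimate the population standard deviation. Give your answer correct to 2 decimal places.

6.17

Midpoints: 32, 37, 42, 47, 52
n = 111, Σfm = 4822, mean = 43.4414
Σfm² = 213694
Σf(m − x̄)² = Σfm² − (Σfm)²/n = 213694 − 4822²/111 = 4219.3694
Population variance = 4219.3694 / 111 = 38.0123
Standard deviation = √38.0123 = 6.1654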